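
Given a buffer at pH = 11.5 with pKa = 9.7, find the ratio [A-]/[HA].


[A-]/[HA] = 10^(pH - pKa)
= 10^(11.5 - 9.7)
= 63.0957

63.0957


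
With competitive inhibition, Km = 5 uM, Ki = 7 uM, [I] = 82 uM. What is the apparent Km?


Km_app = Km * (1 + [I]/Ki)
Km_app = 5 * (1 + 82/7)
Km_app = 63.5714 uM

63.5714 uM


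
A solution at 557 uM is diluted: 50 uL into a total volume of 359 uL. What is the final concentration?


C2 = C1 * V1 / V2
C2 = 557 * 50 / 359
C2 = 77.5766 uM

77.5766 uM


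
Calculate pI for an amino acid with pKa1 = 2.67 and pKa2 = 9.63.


pI = (pKa1 + pKa2) / 2
pI = (2.67 + 9.63) / 2
pI = 6.15

6.15


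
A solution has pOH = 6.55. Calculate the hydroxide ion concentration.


[OH-] = 10^(-pOH)
[OH-] = 10^(-6.55)
[OH-] = 2.818e-07 M

2.818e-07 M


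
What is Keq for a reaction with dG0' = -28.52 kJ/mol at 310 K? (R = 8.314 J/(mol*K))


Keq = exp(-dG0 * 1000 / (R * T))
Keq = exp(-(-28.52) * 1000 / (8.314 * 310))
Keq = 63938.2057

63938.2057


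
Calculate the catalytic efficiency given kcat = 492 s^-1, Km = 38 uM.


Catalytic efficiency = kcat / Km
= 492 / 38
= 12.9474 uM^-1*s^-1

12.9474 uM^-1*s^-1


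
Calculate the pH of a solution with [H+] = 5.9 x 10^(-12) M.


pH = -log10([H+])
pH = -log10(5.9 x 10^(-12))
pH = 11.2291

11.2291


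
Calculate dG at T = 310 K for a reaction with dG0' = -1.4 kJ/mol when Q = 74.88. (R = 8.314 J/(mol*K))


dG = dG0' + RT * ln(Q) / 1000
dG = -1.4 + 8.314 * 310 * ln(74.88) / 1000
dG = 9.7235 kJ/mol

9.7235 kJ/mol


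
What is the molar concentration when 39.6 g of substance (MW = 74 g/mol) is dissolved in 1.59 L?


C = (mass / MW) / volume
C = (39.6 / 74) / 1.59
C = 0.3366 M

0.3366 M


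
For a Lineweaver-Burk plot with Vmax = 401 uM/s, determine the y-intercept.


y-intercept = 1/Vmax
= 1/401
= 0.0025 s/uM

0.0025 s/uM


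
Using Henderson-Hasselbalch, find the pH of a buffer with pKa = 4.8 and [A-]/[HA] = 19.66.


pH = pKa + log10([A-]/[HA])
pH = 4.8 + log10(19.66)
pH = 6.0936

6.0936


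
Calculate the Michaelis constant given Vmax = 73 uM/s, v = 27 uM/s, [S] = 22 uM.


Km = [S] * (Vmax - v) / v
Km = 22 * (73 - 27) / 27
Km = 37.4815 uM

37.4815 uM


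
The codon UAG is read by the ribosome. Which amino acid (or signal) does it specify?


Standard genetic code lookup.
Codon UAG -> Stop

Stop


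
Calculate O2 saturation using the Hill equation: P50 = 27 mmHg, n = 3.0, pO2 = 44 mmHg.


Y = pO2^n / (P50^n + pO2^n)
Y = 44^3.0 / (27^3.0 + 44^3.0)
Y = 81.23%

81.23%


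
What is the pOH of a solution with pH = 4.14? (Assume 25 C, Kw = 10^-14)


pOH = 14 - pH
pOH = 14 - 4.14
pOH = 9.86

9.86


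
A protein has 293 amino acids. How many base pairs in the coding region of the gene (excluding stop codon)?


Each amino acid = 1 codon = 3 bp
bp = 293 * 3 = 879 bp

879 bp


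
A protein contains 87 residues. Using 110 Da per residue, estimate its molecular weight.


MW = n_residues * 110 Da
MW = 87 * 110
MW = 9570 Da

9570 Da


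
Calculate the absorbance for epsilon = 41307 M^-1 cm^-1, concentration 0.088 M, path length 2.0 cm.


A = epsilon * c * l
A = 41307 * 0.088 * 2.0
A = 7270.032

7270.032


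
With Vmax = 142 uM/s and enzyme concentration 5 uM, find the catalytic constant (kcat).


kcat = Vmax / [E]t
kcat = 142 / 5
kcat = 28.4 s^-1

28.4 s^-1


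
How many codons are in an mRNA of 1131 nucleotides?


codons = nucleotides / 3
codons = 1131 / 3 = 377

377


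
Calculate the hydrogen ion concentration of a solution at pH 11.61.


[H+] = 10^(-pH)
[H+] = 10^(-11.61)
[H+] = 2.455e-12 M

2.455e-12 M


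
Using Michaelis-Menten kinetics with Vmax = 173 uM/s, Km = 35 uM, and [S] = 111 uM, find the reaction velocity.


v = Vmax * [S] / (Km + [S])
v = 173 * 111 / (35 + 111)
v = 131.5274 uM/s

131.5274 uM/s


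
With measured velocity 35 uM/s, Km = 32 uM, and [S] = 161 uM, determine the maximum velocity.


Vmax = v * (Km + [S]) / [S]
Vmax = 35 * (32 + 161) / 161
Vmax = 41.9565 uM/s

41.9565 uM/s


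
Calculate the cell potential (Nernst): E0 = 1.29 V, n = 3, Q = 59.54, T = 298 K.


E = E0 - (RT/nF) * ln(Q)
E = 1.29 - (8.314 * 298 / (3 * 96485)) * ln(59.54)
E = 1.255 V

1.255 V


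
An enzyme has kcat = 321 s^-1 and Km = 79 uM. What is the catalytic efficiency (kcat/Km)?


Catalytic efficiency = kcat / Km
= 321 / 79
= 4.0633 uM^-1*s^-1

4.0633 uM^-1*s^-1


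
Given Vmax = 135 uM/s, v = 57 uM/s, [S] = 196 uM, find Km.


Km = [S] * (Vmax - v) / v
Km = 196 * (135 - 57) / 57
Km = 268.2105 uM

268.2105 uM


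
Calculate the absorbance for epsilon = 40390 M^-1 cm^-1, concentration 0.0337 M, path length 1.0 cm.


A = epsilon * c * l
A = 40390 * 0.0337 * 1.0
A = 1361.143

1361.143


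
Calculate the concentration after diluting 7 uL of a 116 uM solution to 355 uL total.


C2 = C1 * V1 / V2
C2 = 116 * 7 / 355
C2 = 2.2873 uM

2.2873 uM


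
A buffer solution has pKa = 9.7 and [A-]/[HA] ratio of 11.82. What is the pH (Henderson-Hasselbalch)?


pH = pKa + log10([A-]/[HA])
pH = 9.7 + log10(11.82)
pH = 10.7726

10.7726


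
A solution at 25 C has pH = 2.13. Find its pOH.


pOH = 14 - pH
pOH = 14 - 2.13
pOH = 11.87

11.87


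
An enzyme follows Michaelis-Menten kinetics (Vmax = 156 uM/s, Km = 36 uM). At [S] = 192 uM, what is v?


v = Vmax * [S] / (Km + [S])
v = 156 * 192 / (36 + 192)
v = 131.3684 uM/s

131.3684 uM/s


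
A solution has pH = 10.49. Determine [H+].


[H+] = 10^(-pH)
[H+] = 10^(-10.49)
[H+] = 3.236e-11 M

3.236e-11 M


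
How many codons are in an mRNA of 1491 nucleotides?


codons = nucleotides / 3
codons = 1491 / 3 = 497

497


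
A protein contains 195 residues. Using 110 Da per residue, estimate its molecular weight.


MW = n_residues * 110 Da
MW = 195 * 110
MW = 21450 Da

21450 Da


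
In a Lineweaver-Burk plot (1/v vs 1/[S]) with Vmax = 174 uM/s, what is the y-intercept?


y-intercept = 1/Vmax
= 1/174
= 0.0057 s/uM

0.0057 s/uM


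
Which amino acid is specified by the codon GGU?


Standard genetic code lookup.
Codon GGU -> Gly

Gly


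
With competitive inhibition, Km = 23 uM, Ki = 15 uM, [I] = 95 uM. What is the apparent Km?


Km_app = Km * (1 + [I]/Ki)
Km_app = 23 * (1 + 95/15)
Km_app = 168.6667 uM

168.6667 uM


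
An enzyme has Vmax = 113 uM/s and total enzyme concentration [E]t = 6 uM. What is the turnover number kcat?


kcat = Vmax / [E]t
kcat = 113 / 6
kcat = 18.8333 s^-1

18.8333 s^-1


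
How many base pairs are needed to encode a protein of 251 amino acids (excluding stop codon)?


Each amino acid = 1 codon = 3 bp
bp = 251 * 3 = 753 bp

753 bp


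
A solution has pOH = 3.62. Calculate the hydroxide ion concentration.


[OH-] = 10^(-pOH)
[OH-] = 10^(-3.62)
[OH-] = 2.399e-04 M

2.399e-04 M


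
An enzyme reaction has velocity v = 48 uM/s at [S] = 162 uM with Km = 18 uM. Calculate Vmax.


Vmax = v * (Km + [S]) / [S]
Vmax = 48 * (18 + 162) / 162
Vmax = 53.3333 uM/s

53.3333 uM/s


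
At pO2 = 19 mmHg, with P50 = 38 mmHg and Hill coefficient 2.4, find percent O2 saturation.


Y = pO2^n / (P50^n + pO2^n)
Y = 19^2.4 / (38^2.4 + 19^2.4)
Y = 15.93%

15.93%


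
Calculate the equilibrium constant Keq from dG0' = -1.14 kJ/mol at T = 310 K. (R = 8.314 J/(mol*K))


Keq = exp(-dG0 * 1000 / (R * T))
Keq = exp(-(-1.14) * 1000 / (8.314 * 310))
Keq = 1.5563

1.5563


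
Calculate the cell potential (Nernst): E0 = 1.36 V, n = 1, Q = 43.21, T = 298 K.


E = E0 - (RT/nF) * ln(Q)
E = 1.36 - (8.314 * 298 / (1 * 96485)) * ln(43.21)
E = 1.2633 V

1.2633 V


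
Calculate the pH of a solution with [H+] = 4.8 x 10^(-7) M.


pH = -log10([H+])
pH = -log10(4.8 x 10^(-7))
pH = 6.3188

6.3188


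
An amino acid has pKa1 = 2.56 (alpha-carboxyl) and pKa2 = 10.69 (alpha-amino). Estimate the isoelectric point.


pI = (pKa1 + pKa2) / 2
pI = (2.56 + 10.69) / 2
pI = 6.625

6.625


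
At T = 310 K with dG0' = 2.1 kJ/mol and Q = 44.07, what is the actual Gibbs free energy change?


dG = dG0' + RT * ln(Q) / 1000
dG = 2.1 + 8.314 * 310 * ln(44.07) / 1000
dG = 11.8572 kJ/mol

11.8572 kJ/mol


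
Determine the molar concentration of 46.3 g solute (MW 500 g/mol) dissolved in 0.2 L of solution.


C = (mass / MW) / volume
C = (46.3 / 500) / 0.2
C = 0.463 M

0.463 M


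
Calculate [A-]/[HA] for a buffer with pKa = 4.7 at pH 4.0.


[A-]/[HA] = 10^(pH - pKa)
= 10^(4.0 - 4.7)
= 0.1995

0.1995


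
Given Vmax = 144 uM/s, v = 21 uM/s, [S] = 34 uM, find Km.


Km = [S] * (Vmax - v) / v
Km = 34 * (144 - 21) / 21
Km = 199.1429 uM

199.1429 uM


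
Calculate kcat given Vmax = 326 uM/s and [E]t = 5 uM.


kcat = Vmax / [E]t
kcat = 326 / 5
kcat = 65.2 s^-1

65.2 s^-1


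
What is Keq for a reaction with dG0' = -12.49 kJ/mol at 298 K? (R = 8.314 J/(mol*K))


Keq = exp(-dG0 * 1000 / (R * T))
Keq = exp(-(-12.49) * 1000 / (8.314 * 298))
Keq = 154.6595

154.6595


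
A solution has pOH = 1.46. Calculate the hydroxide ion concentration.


[OH-] = 10^(-pOH)
[OH-] = 10^(-1.46)
[OH-] = 0.0347 M

0.0347 M


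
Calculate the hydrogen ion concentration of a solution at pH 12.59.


[H+] = 10^(-pH)
[H+] = 10^(-12.59)
[H+] = 2.570e-13 M

2.570e-13 M


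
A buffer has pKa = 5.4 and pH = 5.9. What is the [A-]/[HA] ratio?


[A-]/[HA] = 10^(pH - pKa)
= 10^(5.9 - 5.4)
= 3.1623

3.1623


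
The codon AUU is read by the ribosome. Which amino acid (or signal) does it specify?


Standard genetic code lookup.
Codon AUU -> Ile

Ile


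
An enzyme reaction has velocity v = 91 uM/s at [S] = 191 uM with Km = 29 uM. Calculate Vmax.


Vmax = v * (Km + [S]) / [S]
Vmax = 91 * (29 + 191) / 191
Vmax = 104.8168 uM/s

104.8168 uM/s


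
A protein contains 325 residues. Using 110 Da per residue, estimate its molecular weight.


MW = n_residues * 110 Da
MW = 325 * 110
MW = 35750 Da

35750 Da


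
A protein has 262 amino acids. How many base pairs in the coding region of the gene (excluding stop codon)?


Each amino acid = 1 codon = 3 bp
bp = 262 * 3 = 786 bp

786 bp


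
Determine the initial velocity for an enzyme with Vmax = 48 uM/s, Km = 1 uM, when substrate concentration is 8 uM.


v = Vmax * [S] / (Km + [S])
v = 48 * 8 / (1 + 8)
v = 42.6667 uM/s

42.6667 uM/s


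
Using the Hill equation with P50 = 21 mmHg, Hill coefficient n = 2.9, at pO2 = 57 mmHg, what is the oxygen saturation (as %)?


Y = pO2^n / (P50^n + pO2^n)
Y = 57^2.9 / (21^2.9 + 57^2.9)
Y = 94.76%

94.76%


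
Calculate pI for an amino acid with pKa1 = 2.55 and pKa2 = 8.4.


pI = (pKa1 + pKa2) / 2
pI = (2.55 + 8.4) / 2
pI = 5.475

5.475


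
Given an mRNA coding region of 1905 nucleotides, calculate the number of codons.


codons = nucleotides / 3
codons = 1905 / 3 = 635

635


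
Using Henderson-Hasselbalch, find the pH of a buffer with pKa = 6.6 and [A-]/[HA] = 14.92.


pH = pKa + log10([A-]/[HA])
pH = 6.6 + log10(14.92)
pH = 7.7738

7.7738


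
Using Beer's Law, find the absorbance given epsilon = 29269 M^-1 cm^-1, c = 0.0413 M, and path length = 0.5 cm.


A = epsilon * c * l
A = 29269 * 0.0413 * 0.5
A = 604.4049

604.4049


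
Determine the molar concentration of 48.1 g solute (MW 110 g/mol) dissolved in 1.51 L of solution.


C = (mass / MW) / volume
C = (48.1 / 110) / 1.51
C = 0.2896 M

0.2896 M


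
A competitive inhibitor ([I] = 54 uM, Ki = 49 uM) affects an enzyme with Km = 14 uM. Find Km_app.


Km_app = Km * (1 + [I]/Ki)
Km_app = 14 * (1 + 54/49)
Km_app = 29.4286 uM

29.4286 uM


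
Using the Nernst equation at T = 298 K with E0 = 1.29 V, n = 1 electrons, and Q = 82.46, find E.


E = E0 - (RT/nF) * ln(Q)
E = 1.29 - (8.314 * 298 / (1 * 96485)) * ln(82.46)
E = 1.1767 V

1.1767 V


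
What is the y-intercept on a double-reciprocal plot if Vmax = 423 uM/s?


y-intercept = 1/Vmax
= 1/423
= 0.0024 s/uM

0.0024 s/uM


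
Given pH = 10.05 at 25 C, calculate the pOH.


pOH = 14 - pH
pOH = 14 - 10.05
pOH = 3.95

3.95


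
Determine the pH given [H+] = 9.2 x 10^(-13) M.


pH = -log10([H+])
pH = -log10(9.2 x 10^(-13))
pH = 12.0362

12.0362


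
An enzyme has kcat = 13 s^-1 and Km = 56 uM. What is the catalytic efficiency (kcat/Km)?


Catalytic efficiency = kcat / Km
= 13 / 56
= 0.2321 uM^-1*s^-1

0.2321 uM^-1*s^-1


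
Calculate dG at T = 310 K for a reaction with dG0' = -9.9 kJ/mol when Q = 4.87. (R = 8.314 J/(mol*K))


dG = dG0' + RT * ln(Q) / 1000
dG = -9.9 + 8.314 * 310 * ln(4.87) / 1000
dG = -5.8198 kJ/mol

-5.8198 kJ/mol


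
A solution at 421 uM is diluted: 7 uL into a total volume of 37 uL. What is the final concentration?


C2 = C1 * V1 / V2
C2 = 421 * 7 / 37
C2 = 79.6486 uM

79.6486 uM


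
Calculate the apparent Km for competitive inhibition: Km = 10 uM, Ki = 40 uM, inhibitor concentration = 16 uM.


Km_app = Km * (1 + [I]/Ki)
Km_app = 10 * (1 + 16/40)
Km_app = 14.0 uM

14.0 uM


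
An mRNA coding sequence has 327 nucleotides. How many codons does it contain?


codons = nucleotides / 3
codons = 327 / 3 = 109

109


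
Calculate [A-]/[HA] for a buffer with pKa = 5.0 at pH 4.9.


[A-]/[HA] = 10^(pH - pKa)
= 10^(4.9 - 5.0)
= 0.7943

0.7943


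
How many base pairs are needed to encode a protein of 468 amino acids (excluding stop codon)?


Each amino acid = 1 codon = 3 bp
bp = 468 * 3 = 1404 bp

1404 bp


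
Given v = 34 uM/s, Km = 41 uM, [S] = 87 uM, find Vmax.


Vmax = v * (Km + [S]) / [S]
Vmax = 34 * (41 + 87) / 87
Vmax = 50.023 uM/s

50.023 uM/s


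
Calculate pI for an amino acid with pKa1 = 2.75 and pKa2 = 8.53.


pI = (pKa1 + pKa2) / 2
pI = (2.75 + 8.53) / 2
pI = 5.64

5.64


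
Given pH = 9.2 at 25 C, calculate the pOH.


pOH = 14 - pH
pOH = 14 - 9.2
pOH = 4.8

4.8


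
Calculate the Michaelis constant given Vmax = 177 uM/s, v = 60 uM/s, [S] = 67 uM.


Km = [S] * (Vmax - v) / v
Km = 67 * (177 - 60) / 60
Km = 130.65 uM

130.65 uM


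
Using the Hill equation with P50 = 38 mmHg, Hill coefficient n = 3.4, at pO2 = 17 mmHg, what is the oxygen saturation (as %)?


Y = pO2^n / (P50^n + pO2^n)
Y = 17^3.4 / (38^3.4 + 17^3.4)
Y = 6.09%

6.09%


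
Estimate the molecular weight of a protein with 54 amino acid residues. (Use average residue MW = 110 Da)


MW = n_residues * 110 Da
MW = 54 * 110
MW = 5940 Da

5940 Da


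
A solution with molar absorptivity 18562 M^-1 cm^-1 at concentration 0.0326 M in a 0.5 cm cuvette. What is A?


A = epsilon * c * l
A = 18562 * 0.0326 * 0.5
A = 302.5606

302.5606


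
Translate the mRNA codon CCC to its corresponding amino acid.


Standard genetic code lookup.
Codon CCC -> Pro

Pro


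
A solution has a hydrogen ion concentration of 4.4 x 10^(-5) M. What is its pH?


pH = -log10([H+])
pH = -log10(4.4 x 10^(-5))
pH = 4.3565

4.3565


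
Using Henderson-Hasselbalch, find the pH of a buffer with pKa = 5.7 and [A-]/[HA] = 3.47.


pH = pKa + log10([A-]/[HA])
pH = 5.7 + log10(3.47)
pH = 6.2403

6.2403


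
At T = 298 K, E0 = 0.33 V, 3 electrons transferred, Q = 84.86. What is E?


E = E0 - (RT/nF) * ln(Q)
E = 0.33 - (8.314 * 298 / (3 * 96485)) * ln(84.86)
E = 0.292 V

0.292 V


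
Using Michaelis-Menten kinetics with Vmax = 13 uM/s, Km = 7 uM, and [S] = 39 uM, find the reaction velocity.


v = Vmax * [S] / (Km + [S])
v = 13 * 39 / (7 + 39)
v = 11.0217 uM/s

11.0217 uM/s


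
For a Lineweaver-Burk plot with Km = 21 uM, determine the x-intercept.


x-intercept = -1/Km
= -1/21
= -0.0476 1/uM

-0.0476 1/uM


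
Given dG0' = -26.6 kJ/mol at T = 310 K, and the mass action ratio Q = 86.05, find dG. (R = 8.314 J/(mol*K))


dG = dG0' + RT * ln(Q) / 1000
dG = -26.6 + 8.314 * 310 * ln(86.05) / 1000
dG = -15.1181 kJ/mol

-15.1181 kJ/mol


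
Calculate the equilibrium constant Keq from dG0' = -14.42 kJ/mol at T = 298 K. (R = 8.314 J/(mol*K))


Keq = exp(-dG0 * 1000 / (R * T))
Keq = exp(-(-14.42) * 1000 / (8.314 * 298))
Keq = 337.0443

337.0443


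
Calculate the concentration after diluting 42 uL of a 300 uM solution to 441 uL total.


C2 = C1 * V1 / V2
C2 = 300 * 42 / 441
C2 = 28.5714 uM

28.5714 uM


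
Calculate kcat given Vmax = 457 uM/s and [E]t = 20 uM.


kcat = Vmax / [E]t
kcat = 457 / 20
kcat = 22.85 s^-1

22.85 s^-1


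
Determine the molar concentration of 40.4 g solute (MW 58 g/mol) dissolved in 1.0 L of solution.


C = (mass / MW) / volume
C = (40.4 / 58) / 1.0
C = 0.6966 M

0.6966 M


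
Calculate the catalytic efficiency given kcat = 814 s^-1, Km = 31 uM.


Catalytic efficiency = kcat / Km
= 814 / 31
= 26.2581 uM^-1*s^-1

26.2581 uM^-1*s^-1


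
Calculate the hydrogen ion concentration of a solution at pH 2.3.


[H+] = 10^(-pH)
[H+] = 10^(-2.3)
[H+] = 0.005 M

0.005 M


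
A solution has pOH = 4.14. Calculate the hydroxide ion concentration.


[OH-] = 10^(-pOH)
[OH-] = 10^(-4.14)
[OH-] = 7.244e-05 M

7.244e-05 M


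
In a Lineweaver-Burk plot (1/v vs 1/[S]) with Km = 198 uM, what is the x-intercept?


x-intercept = -1/Km
= -1/198
= -0.0051 1/uM

-0.0051 1/uM


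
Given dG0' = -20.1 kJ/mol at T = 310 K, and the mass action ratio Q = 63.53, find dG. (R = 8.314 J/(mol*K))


dG = dG0' + RT * ln(Q) / 1000
dG = -20.1 + 8.314 * 310 * ln(63.53) / 1000
dG = -9.4001 kJ/mol

-9.4001 kJ/mol


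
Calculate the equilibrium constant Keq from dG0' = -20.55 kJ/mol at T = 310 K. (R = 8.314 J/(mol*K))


Keq = exp(-dG0 * 1000 / (R * T))
Keq = exp(-(-20.55) * 1000 / (8.314 * 310))
Keq = 2902.5265

2902.5265


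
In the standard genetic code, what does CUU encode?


Standard genetic code lookup.
Codon CUU -> Leu

Leu


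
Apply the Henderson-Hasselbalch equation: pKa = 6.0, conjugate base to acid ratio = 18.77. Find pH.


pH = pKa + log10([A-]/[HA])
pH = 6.0 + log10(18.77)
pH = 7.2735

7.2735


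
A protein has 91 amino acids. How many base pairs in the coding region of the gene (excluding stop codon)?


Each amino acid = 1 codon = 3 bp
bp = 91 * 3 = 273 bp

273 bp


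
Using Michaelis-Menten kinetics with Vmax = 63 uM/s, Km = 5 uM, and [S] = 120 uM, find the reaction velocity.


v = Vmax * [S] / (Km + [S])
v = 63 * 120 / (5 + 120)
v = 60.48 uM/s

60.48 uM/s


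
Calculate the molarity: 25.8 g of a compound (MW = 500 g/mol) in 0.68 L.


C = (mass / MW) / volume
C = (25.8 / 500) / 0.68
C = 0.0759 M

0.0759 M


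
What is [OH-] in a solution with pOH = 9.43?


[OH-] = 10^(-pOH)
[OH-] = 10^(-9.43)
[OH-] = 3.715e-10 M

3.715e-10 M


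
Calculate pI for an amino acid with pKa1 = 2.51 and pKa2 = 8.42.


pI = (pKa1 + pKa2) / 2
pI = (2.51 + 8.42) / 2
pI = 5.465

5.465


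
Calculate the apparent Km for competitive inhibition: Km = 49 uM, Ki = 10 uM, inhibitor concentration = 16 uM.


Km_app = Km * (1 + [I]/Ki)
Km_app = 49 * (1 + 16/10)
Km_app = 127.4 uM

127.4 uM


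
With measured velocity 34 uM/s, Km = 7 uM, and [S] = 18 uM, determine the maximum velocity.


Vmax = v * (Km + [S]) / [S]
Vmax = 34 * (7 + 18) / 18
Vmax = 47.2222 uM/s

47.2222 uM/s


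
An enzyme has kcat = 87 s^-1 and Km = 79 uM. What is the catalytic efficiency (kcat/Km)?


Catalytic efficiency = kcat / Km
= 87 / 79
= 1.1013 uM^-1*s^-1

1.1013 uM^-1*s^-1


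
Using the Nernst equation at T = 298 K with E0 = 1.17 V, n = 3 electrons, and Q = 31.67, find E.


E = E0 - (RT/nF) * ln(Q)
E = 1.17 - (8.314 * 298 / (3 * 96485)) * ln(31.67)
E = 1.1404 V

1.1404 V


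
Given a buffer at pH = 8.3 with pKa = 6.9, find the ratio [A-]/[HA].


[A-]/[HA] = 10^(pH - pKa)
= 10^(8.3 - 6.9)
= 25.1189

25.1189


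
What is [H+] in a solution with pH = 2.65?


[H+] = 10^(-pH)
[H+] = 10^(-2.65)
[H+] = 0.0022 M

0.0022 M


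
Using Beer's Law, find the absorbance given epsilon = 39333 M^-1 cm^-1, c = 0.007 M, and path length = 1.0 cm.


A = epsilon * c * l
A = 39333 * 0.007 * 1.0
A = 275.331

275.331


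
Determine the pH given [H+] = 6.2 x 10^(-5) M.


pH = -log10([H+])
pH = -log10(6.2 x 10^(-5))
pH = 4.2076

4.2076


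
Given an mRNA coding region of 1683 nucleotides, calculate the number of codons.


codons = nucleotides / 3
codons = 1683 / 3 = 561

561


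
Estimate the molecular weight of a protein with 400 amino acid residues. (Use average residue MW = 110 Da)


MW = n_residues * 110 Da
MW = 400 * 110
MW = 44000 Da

44000 Da


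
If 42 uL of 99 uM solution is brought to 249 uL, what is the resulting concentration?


C2 = C1 * V1 / V2
C2 = 99 * 42 / 249
C2 = 16.6988 uM

16.6988 uM


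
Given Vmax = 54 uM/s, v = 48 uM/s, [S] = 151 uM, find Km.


Km = [S] * (Vmax - v) / v
Km = 151 * (54 - 48) / 48
Km = 18.875 uM

18.875 uM


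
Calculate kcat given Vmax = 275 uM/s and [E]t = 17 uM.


kcat = Vmax / [E]t
kcat = 275 / 17
kcat = 16.1765 s^-1

16.1765 s^-1


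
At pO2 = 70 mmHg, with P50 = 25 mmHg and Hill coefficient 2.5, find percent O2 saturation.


Y = pO2^n / (P50^n + pO2^n)
Y = 70^2.5 / (25^2.5 + 70^2.5)
Y = 92.92%

92.92%


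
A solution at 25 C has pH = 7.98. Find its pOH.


pOH = 14 - pH
pOH = 14 - 7.98
pOH = 6.02

6.02


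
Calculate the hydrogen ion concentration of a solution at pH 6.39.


[H+] = 10^(-pH)
[H+] = 10^(-6.39)
[H+] = 4.074e-07 M

4.074e-07 M


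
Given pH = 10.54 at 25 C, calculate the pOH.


pOH = 14 - pH
pOH = 14 - 10.54
pOH = 3.46

3.46


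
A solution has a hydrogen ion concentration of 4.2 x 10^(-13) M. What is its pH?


pH = -log10([H+])
pH = -log10(4.2 x 10^(-13))
pH = 12.3768

12.3768


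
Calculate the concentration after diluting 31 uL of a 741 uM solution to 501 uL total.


C2 = C1 * V1 / V2
C2 = 741 * 31 / 501
C2 = 45.8503 uM

45.8503 uM


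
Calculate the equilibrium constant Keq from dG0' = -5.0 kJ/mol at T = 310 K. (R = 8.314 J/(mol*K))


Keq = exp(-dG0 * 1000 / (R * T))
Keq = exp(-(-5.0) * 1000 / (8.314 * 310))
Keq = 6.9586

6.9586


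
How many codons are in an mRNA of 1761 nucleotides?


codons = nucleotides / 3
codons = 1761 / 3 = 587

587


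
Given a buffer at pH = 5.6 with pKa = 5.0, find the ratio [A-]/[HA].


[A-]/[HA] = 10^(pH - pKa)
= 10^(5.6 - 5.0)
= 3.9811

3.9811


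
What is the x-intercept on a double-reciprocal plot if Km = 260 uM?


x-intercept = -1/Km
= -1/260
= -0.0038 1/uM

-0.0038 1/uM


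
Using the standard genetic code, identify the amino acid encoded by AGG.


Standard genetic code lookup.
Codon AGG -> Arg

Arg


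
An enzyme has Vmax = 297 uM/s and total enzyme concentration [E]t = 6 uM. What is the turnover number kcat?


kcat = Vmax / [E]t
kcat = 297 / 6
kcat = 49.5 s^-1

49.5 s^-1


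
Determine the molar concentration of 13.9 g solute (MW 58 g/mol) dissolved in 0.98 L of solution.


C = (mass / MW) / volume
C = (13.9 / 58) / 0.98
C = 0.2445 M

0.2445 M


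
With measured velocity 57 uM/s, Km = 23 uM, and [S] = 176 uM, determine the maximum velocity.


Vmax = v * (Km + [S]) / [S]
Vmax = 57 * (23 + 176) / 176
Vmax = 64.4489 uM/s

64.4489 uM/s


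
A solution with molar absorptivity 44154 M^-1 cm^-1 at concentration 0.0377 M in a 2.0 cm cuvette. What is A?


A = epsilon * c * l
A = 44154 * 0.0377 * 2.0
A = 3329.2116

3329.2116


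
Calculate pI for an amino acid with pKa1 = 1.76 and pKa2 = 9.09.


pI = (pKa1 + pKa2) / 2
pI = (1.76 + 9.09) / 2
pI = 5.425

5.425


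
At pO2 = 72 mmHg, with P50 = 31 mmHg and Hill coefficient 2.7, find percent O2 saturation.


Y = pO2^n / (P50^n + pO2^n)
Y = 72^2.7 / (31^2.7 + 72^2.7)
Y = 90.68%

90.68%


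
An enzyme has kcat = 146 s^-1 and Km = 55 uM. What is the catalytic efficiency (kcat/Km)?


Catalytic efficiency = kcat / Km
= 146 / 55
= 2.6545 uM^-1*s^-1

2.6545 uM^-1*s^-1


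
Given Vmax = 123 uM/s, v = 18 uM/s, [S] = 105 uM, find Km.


Km = [S] * (Vmax - v) / v
Km = 105 * (123 - 18) / 18
Km = 612.5 uM

612.5 uM


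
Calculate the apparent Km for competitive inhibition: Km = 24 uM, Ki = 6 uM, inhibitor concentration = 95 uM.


Km_app = Km * (1 + [I]/Ki)
Km_app = 24 * (1 + 95/6)
Km_app = 404.0 uM

404.0 uM


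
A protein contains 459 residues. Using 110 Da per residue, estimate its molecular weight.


MW = n_residues * 110 Da
MW = 459 * 110
MW = 50490 Da

50490 Da


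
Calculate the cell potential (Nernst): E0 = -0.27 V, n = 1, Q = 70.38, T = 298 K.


E = E0 - (RT/nF) * ln(Q)
E = -0.27 - (8.314 * 298 / (1 * 96485)) * ln(70.38)
E = -0.3792 V

-0.3792 V


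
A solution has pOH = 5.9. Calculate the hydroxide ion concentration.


[OH-] = 10^(-pOH)
[OH-] = 10^(-5.9)
[OH-] = 1.259e-06 M

1.259e-06 M


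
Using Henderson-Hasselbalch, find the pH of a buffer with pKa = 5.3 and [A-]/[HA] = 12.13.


pH = pKa + log10([A-]/[HA])
pH = 5.3 + log10(12.13)
pH = 6.3839

6.3839


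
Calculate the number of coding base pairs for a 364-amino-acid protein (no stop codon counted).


Each amino acid = 1 codon = 3 bp
bp = 364 * 3 = 1092 bp

1092 bp


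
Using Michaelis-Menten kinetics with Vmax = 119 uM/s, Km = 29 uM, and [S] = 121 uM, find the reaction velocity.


v = Vmax * [S] / (Km + [S])
v = 119 * 121 / (29 + 121)
v = 95.9933 uM/s

95.9933 uM/s


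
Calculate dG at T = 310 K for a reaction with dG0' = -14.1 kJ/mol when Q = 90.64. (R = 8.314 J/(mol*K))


dG = dG0' + RT * ln(Q) / 1000
dG = -14.1 + 8.314 * 310 * ln(90.64) / 1000
dG = -2.4842 kJ/mol

-2.4842 kJ/mol


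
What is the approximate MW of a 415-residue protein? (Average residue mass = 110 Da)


MW = n_residues * 110 Da
MW = 415 * 110
MW = 45650 Da

45650 Da


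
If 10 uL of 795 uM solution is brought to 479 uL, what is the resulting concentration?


C2 = C1 * V1 / V2
C2 = 795 * 10 / 479
C2 = 16.5971 uM

16.5971 uM


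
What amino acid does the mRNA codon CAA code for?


Standard genetic code lookup.
Codon CAA -> Gln

Gln


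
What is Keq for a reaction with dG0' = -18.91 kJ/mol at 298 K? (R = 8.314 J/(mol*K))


Keq = exp(-dG0 * 1000 / (R * T))
Keq = exp(-(-18.91) * 1000 / (8.314 * 298))
Keq = 2064.1472

2064.1472


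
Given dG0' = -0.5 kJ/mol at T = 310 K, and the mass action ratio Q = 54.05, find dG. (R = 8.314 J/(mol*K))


dG = dG0' + RT * ln(Q) / 1000
dG = -0.5 + 8.314 * 310 * ln(54.05) / 1000
dG = 9.7834 kJ/mol

9.7834 kJ/mol


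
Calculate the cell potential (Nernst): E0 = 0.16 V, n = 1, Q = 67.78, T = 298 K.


E = E0 - (RT/nF) * ln(Q)
E = 0.16 - (8.314 * 298 / (1 * 96485)) * ln(67.78)
E = 0.0517 V

0.0517 V


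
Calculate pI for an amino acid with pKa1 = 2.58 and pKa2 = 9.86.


pI = (pKa1 + pKa2) / 2
pI = (2.58 + 9.86) / 2
pI = 6.22

6.22


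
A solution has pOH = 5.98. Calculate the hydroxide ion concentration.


[OH-] = 10^(-pOH)
[OH-] = 10^(-5.98)
[OH-] = 1.047e-06 M

1.047e-06 M


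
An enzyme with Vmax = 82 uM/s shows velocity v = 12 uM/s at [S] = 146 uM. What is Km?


Km = [S] * (Vmax - v) / v
Km = 146 * (82 - 12) / 12
Km = 851.6667 uM

851.6667 uM


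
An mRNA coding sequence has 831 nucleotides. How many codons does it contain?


codons = nucleotides / 3
codons = 831 / 3 = 277

277


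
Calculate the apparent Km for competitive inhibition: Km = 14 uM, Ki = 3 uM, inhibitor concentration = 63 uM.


Km_app = Km * (1 + [I]/Ki)
Km_app = 14 * (1 + 63/3)
Km_app = 308.0 uM

308.0 uM


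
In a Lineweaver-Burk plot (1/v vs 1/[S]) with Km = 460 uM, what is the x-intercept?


x-intercept = -1/Km
= -1/460
= -0.0022 1/uM

-0.0022 1/uM


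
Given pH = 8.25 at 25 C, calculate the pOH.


pOH = 14 - pH
pOH = 14 - 8.25
pOH = 5.75

5.75


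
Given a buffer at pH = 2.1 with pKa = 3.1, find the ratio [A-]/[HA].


[A-]/[HA] = 10^(pH - pKa)
= 10^(2.1 - 3.1)
= 0.1

0.1


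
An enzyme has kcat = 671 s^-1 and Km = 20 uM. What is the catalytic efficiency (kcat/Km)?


Catalytic efficiency = kcat / Km
= 671 / 20
= 33.55 uM^-1*s^-1

33.55 uM^-1*s^-1


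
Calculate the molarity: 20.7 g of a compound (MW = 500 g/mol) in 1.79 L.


C = (mass / MW) / volume
C = (20.7 / 500) / 1.79
C = 0.0231 M

0.0231 M


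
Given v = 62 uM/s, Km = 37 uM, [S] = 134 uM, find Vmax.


Vmax = v * (Km + [S]) / [S]
Vmax = 62 * (37 + 134) / 134
Vmax = 79.1194 uM/s

79.1194 uM/s


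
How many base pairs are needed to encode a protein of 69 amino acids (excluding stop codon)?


Each amino acid = 1 codon = 3 bp
bp = 69 * 3 = 207 bp

207 bp


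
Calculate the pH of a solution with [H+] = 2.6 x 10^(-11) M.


pH = -log10([H+])
pH = -log10(2.6 x 10^(-11))
pH = 10.585

10.585


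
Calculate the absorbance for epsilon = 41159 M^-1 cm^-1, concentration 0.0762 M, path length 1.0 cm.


A = epsilon * c * l
A = 41159 * 0.0762 * 1.0
A = 3136.3158

3136.3158


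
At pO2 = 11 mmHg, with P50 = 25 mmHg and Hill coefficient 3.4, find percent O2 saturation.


Y = pO2^n / (P50^n + pO2^n)
Y = 11^3.4 / (25^3.4 + 11^3.4)
Y = 5.78%

5.78%


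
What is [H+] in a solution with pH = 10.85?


[H+] = 10^(-pH)
[H+] = 10^(-10.85)
[H+] = 1.413e-11 M

1.413e-11 M


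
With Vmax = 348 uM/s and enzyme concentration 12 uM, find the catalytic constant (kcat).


kcat = Vmax / [E]t
kcat = 348 / 12
kcat = 29.0 s^-1

29.0 s^-1


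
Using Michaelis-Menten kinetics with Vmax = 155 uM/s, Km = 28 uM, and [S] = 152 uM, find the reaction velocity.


v = Vmax * [S] / (Km + [S])
v = 155 * 152 / (28 + 152)
v = 130.8889 uM/s

130.8889 uM/s


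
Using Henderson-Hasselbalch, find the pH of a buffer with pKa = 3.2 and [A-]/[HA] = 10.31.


pH = pKa + log10([A-]/[HA])
pH = 3.2 + log10(10.31)
pH = 4.2133

4.2133


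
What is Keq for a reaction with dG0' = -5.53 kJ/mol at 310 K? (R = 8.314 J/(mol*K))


Keq = exp(-dG0 * 1000 / (R * T))
Keq = exp(-(-5.53) * 1000 / (8.314 * 310))
Keq = 8.5474

8.5474


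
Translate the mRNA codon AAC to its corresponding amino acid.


Standard genetic code lookup.
Codon AAC -> Asn

Asn


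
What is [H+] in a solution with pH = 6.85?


[H+] = 10^(-pH)
[H+] = 10^(-6.85)
[H+] = 1.413e-07 M

1.413e-07 M


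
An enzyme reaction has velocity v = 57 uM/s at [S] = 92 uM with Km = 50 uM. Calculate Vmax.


Vmax = v * (Km + [S]) / [S]
Vmax = 57 * (50 + 92) / 92
Vmax = 87.9783 uM/s

87.9783 uM/s


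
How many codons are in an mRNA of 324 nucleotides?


codons = nucleotides / 3
codons = 324 / 3 = 108

108


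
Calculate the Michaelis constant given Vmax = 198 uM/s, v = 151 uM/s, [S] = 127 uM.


Km = [S] * (Vmax - v) / v
Km = 127 * (198 - 151) / 151
Km = 39.5298 uM

39.5298 uM


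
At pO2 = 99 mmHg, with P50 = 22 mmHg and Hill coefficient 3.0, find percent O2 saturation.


Y = pO2^n / (P50^n + pO2^n)
Y = 99^3.0 / (22^3.0 + 99^3.0)
Y = 98.91%

98.91%


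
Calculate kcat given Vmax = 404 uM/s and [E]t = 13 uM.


kcat = Vmax / [E]t
kcat = 404 / 13
kcat = 31.0769 s^-1

31.0769 s^-1


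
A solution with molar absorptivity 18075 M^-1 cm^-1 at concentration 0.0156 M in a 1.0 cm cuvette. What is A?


A = epsilon * c * l
A = 18075 * 0.0156 * 1.0
A = 281.97

281.97


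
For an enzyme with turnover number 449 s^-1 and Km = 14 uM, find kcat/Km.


Catalytic efficiency = kcat / Km
= 449 / 14
= 32.0714 uM^-1*s^-1

32.0714 uM^-1*s^-1


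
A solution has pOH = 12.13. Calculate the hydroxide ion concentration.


[OH-] = 10^(-pOH)
[OH-] = 10^(-12.13)
[OH-] = 7.413e-13 M

7.413e-13 M


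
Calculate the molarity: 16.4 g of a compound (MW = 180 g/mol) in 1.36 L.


C = (mass / MW) / volume
C = (16.4 / 180) / 1.36
C = 0.067 M

0.067 M


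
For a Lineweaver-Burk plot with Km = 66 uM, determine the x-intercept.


x-intercept = -1/Km
= -1/66
= -0.0152 1/uM

-0.0152 1/uM


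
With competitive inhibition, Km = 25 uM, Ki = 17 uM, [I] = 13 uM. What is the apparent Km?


Km_app = Km * (1 + [I]/Ki)
Km_app = 25 * (1 + 13/17)
Km_app = 44.1176 uM

44.1176 uM


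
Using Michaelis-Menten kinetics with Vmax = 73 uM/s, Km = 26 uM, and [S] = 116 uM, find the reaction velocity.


v = Vmax * [S] / (Km + [S])
v = 73 * 116 / (26 + 116)
v = 59.6338 uM/s

59.6338 uM/s


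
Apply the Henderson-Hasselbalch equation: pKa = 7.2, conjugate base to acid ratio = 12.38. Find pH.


pH = pKa + log10([A-]/[HA])
pH = 7.2 + log10(12.38)
pH = 8.2927

8.2927


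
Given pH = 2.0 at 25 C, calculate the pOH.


pOH = 14 - pH
pOH = 14 - 2.0
pOH = 12.0

12.0


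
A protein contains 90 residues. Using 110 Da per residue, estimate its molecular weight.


MW = n_residues * 110 Da
MW = 90 * 110
MW = 9900 Da

9900 Da


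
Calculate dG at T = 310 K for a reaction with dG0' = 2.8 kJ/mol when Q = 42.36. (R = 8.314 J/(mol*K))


dG = dG0' + RT * ln(Q) / 1000
dG = 2.8 + 8.314 * 310 * ln(42.36) / 1000
dG = 12.4552 kJ/mol

12.4552 kJ/mol


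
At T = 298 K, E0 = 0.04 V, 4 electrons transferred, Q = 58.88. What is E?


E = E0 - (RT/nF) * ln(Q)
E = 0.04 - (8.314 * 298 / (4 * 96485)) * ln(58.88)
E = 0.0138 V

0.0138 V


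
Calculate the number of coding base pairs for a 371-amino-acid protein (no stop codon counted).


Each amino acid = 1 codon = 3 bp
bp = 371 * 3 = 1113 bp

1113 bp


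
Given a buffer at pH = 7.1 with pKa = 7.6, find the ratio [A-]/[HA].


[A-]/[HA] = 10^(pH - pKa)
= 10^(7.1 - 7.6)
= 0.3162

0.3162


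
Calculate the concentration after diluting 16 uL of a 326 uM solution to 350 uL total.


C2 = C1 * V1 / V2
C2 = 326 * 16 / 350
C2 = 14.9029 uM

14.9029 uM


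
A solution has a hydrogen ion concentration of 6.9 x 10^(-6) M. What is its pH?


pH = -log10([H+])
pH = -log10(6.9 x 10^(-6))
pH = 5.1612

5.1612


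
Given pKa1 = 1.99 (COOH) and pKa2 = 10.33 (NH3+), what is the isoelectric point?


pI = (pKa1 + pKa2) / 2
pI = (1.99 + 10.33) / 2
pI = 6.16

6.16


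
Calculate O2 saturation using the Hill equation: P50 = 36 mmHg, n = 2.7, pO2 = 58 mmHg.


Y = pO2^n / (P50^n + pO2^n)
Y = 58^2.7 / (36^2.7 + 58^2.7)
Y = 78.38%

78.38%


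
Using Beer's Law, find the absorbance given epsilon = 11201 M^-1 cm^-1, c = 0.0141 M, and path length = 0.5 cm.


A = epsilon * c * l
A = 11201 * 0.0141 * 0.5
A = 78.9671

78.9671


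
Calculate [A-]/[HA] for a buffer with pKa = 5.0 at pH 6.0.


[A-]/[HA] = 10^(pH - pKa)
= 10^(6.0 - 5.0)
= 10.0

10.0


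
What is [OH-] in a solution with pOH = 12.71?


[OH-] = 10^(-pOH)
[OH-] = 10^(-12.71)
[OH-] = 1.950e-13 M

1.950e-13 M


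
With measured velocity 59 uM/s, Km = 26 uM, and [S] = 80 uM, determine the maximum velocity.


Vmax = v * (Km + [S]) / [S]
Vmax = 59 * (26 + 80) / 80
Vmax = 78.175 uM/s

78.175 uM/s


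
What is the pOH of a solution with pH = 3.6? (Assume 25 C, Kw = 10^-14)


pOH = 14 - pH
pOH = 14 - 3.6
pOH = 10.4

10.4


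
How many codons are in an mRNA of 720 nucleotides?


codons = nucleotides / 3
codons = 720 / 3 = 240

240


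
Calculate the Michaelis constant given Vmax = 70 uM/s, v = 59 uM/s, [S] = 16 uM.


Km = [S] * (Vmax - v) / v
Km = 16 * (70 - 59) / 59
Km = 2.9831 uM

2.9831 uM


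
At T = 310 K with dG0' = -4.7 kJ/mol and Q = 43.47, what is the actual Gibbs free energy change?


dG = dG0' + RT * ln(Q) / 1000
dG = -4.7 + 8.314 * 310 * ln(43.47) / 1000
dG = 5.0219 kJ/mol

5.0219 kJ/mol


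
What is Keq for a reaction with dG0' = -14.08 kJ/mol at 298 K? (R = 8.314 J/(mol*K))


Keq = exp(-dG0 * 1000 / (R * T))
Keq = exp(-(-14.08) * 1000 / (8.314 * 298))
Keq = 293.8247

293.8247


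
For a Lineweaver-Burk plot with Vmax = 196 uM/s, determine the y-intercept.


y-intercept = 1/Vmax
= 1/196
= 0.0051 s/uM

0.0051 s/uM


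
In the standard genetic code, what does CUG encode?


Standard genetic code lookup.
Codon CUG -> Leu

Leu


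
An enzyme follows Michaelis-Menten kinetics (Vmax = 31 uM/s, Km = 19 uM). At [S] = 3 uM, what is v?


v = Vmax * [S] / (Km + [S])
v = 31 * 3 / (19 + 3)
v = 4.2273 uM/s

4.2273 uM/s


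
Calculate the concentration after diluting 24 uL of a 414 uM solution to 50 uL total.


C2 = C1 * V1 / V2
C2 = 414 * 24 / 50
C2 = 198.72 uM

198.72 uM


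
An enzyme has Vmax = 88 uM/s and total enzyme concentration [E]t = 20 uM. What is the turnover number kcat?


kcat = Vmax / [E]t
kcat = 88 / 20
kcat = 4.4 s^-1

4.4 s^-1


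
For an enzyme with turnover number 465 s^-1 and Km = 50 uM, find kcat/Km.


Catalytic efficiency = kcat / Km
= 465 / 50
= 9.3 uM^-1*s^-1

9.3 uM^-1*s^-1


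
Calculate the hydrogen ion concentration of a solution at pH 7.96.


[H+] = 10^(-pH)
[H+] = 10^(-7.96)
[H+] = 1.096e-08 M

1.096e-08 M


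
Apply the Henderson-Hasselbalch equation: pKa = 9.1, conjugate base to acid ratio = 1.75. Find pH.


pH = pKa + log10([A-]/[HA])
pH = 9.1 + log10(1.75)
pH = 9.343

9.343


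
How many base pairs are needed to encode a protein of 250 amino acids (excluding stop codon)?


Each amino acid = 1 codon = 3 bp
bp = 250 * 3 = 750 bp

750 bp


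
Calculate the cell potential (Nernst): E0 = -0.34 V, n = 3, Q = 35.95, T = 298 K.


E = E0 - (RT/nF) * ln(Q)
E = -0.34 - (8.314 * 298 / (3 * 96485)) * ln(35.95)
E = -0.3707 V

-0.3707 V


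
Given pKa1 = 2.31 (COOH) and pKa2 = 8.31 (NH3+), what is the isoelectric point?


pI = (pKa1 + pKa2) / 2
pI = (2.31 + 8.31) / 2
pI = 5.31

5.31


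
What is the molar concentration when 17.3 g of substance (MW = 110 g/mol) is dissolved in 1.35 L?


C = (mass / MW) / volume
C = (17.3 / 110) / 1.35
C = 0.1165 M

0.1165 M


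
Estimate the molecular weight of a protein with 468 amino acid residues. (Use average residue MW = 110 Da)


MW = n_residues * 110 Da
MW = 468 * 110
MW = 51480 Da

51480 Da


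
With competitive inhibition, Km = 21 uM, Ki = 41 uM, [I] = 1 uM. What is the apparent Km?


Km_app = Km * (1 + [I]/Ki)
Km_app = 21 * (1 + 1/41)
Km_app = 21.5122 uM

21.5122 uM


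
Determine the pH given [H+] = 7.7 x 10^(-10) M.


pH = -log10([H+])
pH = -log10(7.7 x 10^(-10))
pH = 9.1135

9.1135


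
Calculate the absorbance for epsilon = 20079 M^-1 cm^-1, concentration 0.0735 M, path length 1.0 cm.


A = epsilon * c * l
A = 20079 * 0.0735 * 1.0
A = 1475.8065

1475.8065


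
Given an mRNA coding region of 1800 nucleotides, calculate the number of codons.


codons = nucleotides / 3
codons = 1800 / 3 = 600

600


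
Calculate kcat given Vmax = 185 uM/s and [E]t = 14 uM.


kcat = Vmax / [E]t
kcat = 185 / 14
kcat = 13.2143 s^-1

13.2143 s^-1


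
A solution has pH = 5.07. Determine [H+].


[H+] = 10^(-pH)
[H+] = 10^(-5.07)
[H+] = 8.511e-06 M

8.511e-06 M


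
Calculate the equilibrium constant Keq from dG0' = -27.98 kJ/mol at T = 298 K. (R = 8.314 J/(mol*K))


Keq = exp(-dG0 * 1000 / (R * T))
Keq = exp(-(-27.98) * 1000 / (8.314 * 298))
Keq = 80283.1134

80283.1134


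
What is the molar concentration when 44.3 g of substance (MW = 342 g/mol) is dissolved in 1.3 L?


C = (mass / MW) / volume
C = (44.3 / 342) / 1.3
C = 0.0996 M

0.0996 M


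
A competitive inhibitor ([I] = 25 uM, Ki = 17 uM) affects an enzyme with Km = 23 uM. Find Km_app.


Km_app = Km * (1 + [I]/Ki)
Km_app = 23 * (1 + 25/17)
Km_app = 56.8235 uM

56.8235 uM


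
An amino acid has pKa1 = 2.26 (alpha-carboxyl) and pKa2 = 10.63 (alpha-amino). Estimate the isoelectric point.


pI = (pKa1 + pKa2) / 2
pI = (2.26 + 10.63) / 2
pI = 6.445

6.445


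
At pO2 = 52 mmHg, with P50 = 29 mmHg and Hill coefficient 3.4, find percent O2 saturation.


Y = pO2^n / (P50^n + pO2^n)
Y = 52^3.4 / (29^3.4 + 52^3.4)
Y = 87.93%

87.93%


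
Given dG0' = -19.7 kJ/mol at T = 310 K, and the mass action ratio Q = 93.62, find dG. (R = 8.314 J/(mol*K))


dG = dG0' + RT * ln(Q) / 1000
dG = -19.7 + 8.314 * 310 * ln(93.62) / 1000
dG = -8.0008 kJ/mol

-8.0008 kJ/mol
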